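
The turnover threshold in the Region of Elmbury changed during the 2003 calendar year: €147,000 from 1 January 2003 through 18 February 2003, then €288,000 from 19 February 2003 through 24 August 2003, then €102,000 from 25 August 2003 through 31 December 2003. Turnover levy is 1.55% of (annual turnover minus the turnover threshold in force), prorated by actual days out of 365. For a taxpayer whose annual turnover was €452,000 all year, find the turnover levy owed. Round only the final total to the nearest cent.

€3,854.32

1 January – 18 February 2003: 49 days, exemption €147,000 → (€452,000 − €147,000) × 1.55% × 49/365 = €634.6507
19 February – 24 August 2003: 187 days, exemption €288,000 → (€452,000 − €288,000) × 1.55% × 187/365 = €1,302.3397
25 August – 31 December 2003: 129 days, exemption €102,000 → (€452,000 − €102,000) × 1.55% × 129/365 = €1,917.3288
Total = €3,854.3192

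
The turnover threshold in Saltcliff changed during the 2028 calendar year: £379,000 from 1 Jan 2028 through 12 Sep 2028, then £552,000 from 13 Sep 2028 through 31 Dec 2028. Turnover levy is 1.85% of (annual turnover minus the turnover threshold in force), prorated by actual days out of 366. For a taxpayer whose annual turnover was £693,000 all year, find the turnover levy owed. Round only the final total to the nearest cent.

1 Jan – 12 Sep 2028: 256 days, exemption £379,000 → (£693,000 − £379,000) × 1.85% × 256/366 = £4,063.1257
13 Sep – 31 Dec 2028: 110 days, exemption £552,000 → (£693,000 − £552,000) × 1.85% × 110/366 = £783.9754
Total = £4,847.1011

£4,847.10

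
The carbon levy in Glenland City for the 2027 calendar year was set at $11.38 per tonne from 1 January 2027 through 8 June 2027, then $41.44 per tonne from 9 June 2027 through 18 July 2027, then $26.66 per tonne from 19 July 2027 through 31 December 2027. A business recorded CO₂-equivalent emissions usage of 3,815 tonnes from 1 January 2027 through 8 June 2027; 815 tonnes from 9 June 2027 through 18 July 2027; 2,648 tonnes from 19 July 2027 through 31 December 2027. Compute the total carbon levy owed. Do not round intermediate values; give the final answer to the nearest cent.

1 January – 8 June 2027: 3,815 tonnes at $11.38/tonne → $43414.70
9 June – 18 July 2027: 815 tonnes at $41.44/tonne → $33773.60
19 July – 31 December 2027: 2,648 tonnes at $26.66/tonne → $70595.68

$147783.98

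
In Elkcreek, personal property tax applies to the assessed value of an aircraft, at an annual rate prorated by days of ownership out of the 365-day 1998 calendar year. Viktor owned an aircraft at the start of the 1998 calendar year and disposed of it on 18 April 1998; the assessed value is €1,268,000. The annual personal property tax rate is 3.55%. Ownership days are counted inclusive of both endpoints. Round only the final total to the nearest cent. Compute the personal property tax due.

Days held (1 January – 18 April 1998): 108 out of 365
Tax = €1,268,000 × 3.55% × 108/365 = €13,319.2110

€13,319.21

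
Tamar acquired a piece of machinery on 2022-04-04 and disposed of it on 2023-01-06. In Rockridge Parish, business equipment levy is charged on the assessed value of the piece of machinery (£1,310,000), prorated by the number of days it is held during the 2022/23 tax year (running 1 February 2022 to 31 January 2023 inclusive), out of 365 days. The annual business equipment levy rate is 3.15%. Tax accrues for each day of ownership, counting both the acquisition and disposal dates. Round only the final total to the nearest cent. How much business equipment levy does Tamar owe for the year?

Days held (2022-04-04 to 2023-01-06): 278 out of 365
Tax = £1,310,000 × 3.15% × 278/365 = £31,429.2329

£31,429.23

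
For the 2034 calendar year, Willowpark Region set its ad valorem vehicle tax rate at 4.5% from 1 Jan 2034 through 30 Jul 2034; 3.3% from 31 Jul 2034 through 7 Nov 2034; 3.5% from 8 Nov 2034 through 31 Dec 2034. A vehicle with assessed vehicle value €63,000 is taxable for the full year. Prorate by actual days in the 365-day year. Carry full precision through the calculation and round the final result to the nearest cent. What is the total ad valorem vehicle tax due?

1 Jan – 30 Jul 2034: 211 days at 4.5% → €63,000 × 4.5% × 211/365 = €1,638.8630
31 Jul – 7 Nov 2034: 100 days at 3.3% → €63,000 × 3.3% × 100/365 = €569.5890
8 Nov – 31 Dec 2034: 54 days at 3.5% → €63,000 × 3.5% × 54/365 = €326.2192
Total = €2,534.6712

€2,534.67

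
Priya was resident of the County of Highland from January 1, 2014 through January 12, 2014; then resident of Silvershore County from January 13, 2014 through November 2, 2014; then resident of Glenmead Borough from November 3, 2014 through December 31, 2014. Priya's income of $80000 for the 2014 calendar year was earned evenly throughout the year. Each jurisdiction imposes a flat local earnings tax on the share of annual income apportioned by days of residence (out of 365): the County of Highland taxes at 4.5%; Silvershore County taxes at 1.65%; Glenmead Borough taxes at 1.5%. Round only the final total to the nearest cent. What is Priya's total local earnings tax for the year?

$1375.56

The County of Highland, January 1 – January 12, 2014: 12 days → $80000 × 4.5% × 12/365 = $118.3562
Silvershore County, January 13 – November 2, 2014: 294 days → $80000 × 1.65% × 294/365 = $1063.2329
Glenmead Borough, November 3 – December 31, 2014: 59 days → $80000 × 1.5% × 59/365 = $193.9726
Total = $1375.5616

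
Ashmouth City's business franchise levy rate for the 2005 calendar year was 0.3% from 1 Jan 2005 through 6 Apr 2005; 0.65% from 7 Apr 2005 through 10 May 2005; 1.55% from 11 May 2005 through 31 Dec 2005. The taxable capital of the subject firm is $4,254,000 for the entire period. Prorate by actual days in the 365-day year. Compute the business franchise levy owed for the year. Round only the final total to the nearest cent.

$48,384.88

1 Jan – 6 Apr 2005: 96 days at 0.3% → $4,254,000 × 0.3% × 96/365 = $3,356.5808
7 Apr – 10 May 2005: 34 days at 0.65% → $4,254,000 × 0.65% × 34/365 = $2,575.7096
11 May – 31 Dec 2005: 235 days at 1.55% → $4,254,000 × 1.55% × 235/365 = $42,452.5890
Total = $48,384.8795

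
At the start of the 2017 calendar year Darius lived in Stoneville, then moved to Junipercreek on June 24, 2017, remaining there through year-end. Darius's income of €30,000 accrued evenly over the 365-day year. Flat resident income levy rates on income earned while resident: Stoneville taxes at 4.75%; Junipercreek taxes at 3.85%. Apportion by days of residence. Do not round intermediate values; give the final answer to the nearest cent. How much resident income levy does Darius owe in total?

€1,283.71

Stoneville, January 1 – June 23, 2017: 174 days → €30,000 × 4.75% × 174/365 = €679.3151
Junipercreek, June 24 – December 31, 2017: 191 days → €30,000 × 3.85% × 191/365 = €604.3973
Total = €1,283.7123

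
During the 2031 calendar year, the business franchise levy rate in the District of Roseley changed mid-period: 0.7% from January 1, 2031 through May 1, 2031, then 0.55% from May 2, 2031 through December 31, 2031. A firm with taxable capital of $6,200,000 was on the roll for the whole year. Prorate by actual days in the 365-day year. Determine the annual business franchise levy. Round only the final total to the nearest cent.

$37,183.01

January 1 – May 1, 2031: 121 days at 0.7% → $6,200,000 × 0.7% × 121/365 = $14,387.3973
May 2 – December 31, 2031: 244 days at 0.55% → $6,200,000 × 0.55% × 244/365 = $22,795.6164
Total = $37,183.0137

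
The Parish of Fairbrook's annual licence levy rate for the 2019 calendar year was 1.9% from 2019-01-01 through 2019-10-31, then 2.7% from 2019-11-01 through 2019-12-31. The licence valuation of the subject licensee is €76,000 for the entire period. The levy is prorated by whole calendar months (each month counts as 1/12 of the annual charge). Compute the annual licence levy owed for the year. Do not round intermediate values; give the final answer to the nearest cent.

€1,545.33

2019-01-01 to 2019-10-31: 10 months at 1.9% → €76,000 × 1.9% × 10/12 = €1,203.3333
2019-11-01 to 2019-12-31: 2 months at 2.7% → €76,000 × 2.7% × 2/12 = €342.0000
Total = €1,545.3333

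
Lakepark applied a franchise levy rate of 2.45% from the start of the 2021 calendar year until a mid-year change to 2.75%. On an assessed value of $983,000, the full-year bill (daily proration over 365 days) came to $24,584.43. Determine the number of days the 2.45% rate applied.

Let d = days at the first rate; then 365 − d days at the second rate.
$983,000 × [2.45%·d + 2.75%·(365−d)] / 365 = $24,584.43
Solving gives d = 303, so the new rate took effect on October 31, 2021.

303 days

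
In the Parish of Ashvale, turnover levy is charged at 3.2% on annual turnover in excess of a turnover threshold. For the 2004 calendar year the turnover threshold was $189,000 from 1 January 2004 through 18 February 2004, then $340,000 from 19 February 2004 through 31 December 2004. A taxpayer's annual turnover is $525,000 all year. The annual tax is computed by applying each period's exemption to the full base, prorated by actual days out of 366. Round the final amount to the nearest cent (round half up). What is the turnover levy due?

1 January – 18 February 2004: 49 days, exemption $189,000 → ($525,000 − $189,000) × 3.2% × 49/366 = $1,439.4754
19 February – 31 December 2004: 317 days, exemption $340,000 → ($525,000 − $340,000) × 3.2% × 317/366 = $5,127.4317
Total = $6,566.9071

$6,566.91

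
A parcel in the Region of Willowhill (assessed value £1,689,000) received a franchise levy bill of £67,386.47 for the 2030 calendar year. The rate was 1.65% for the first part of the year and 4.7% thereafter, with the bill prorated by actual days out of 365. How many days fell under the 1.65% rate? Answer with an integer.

85 days

Let d = days at the first rate; then 365 − d days at the second rate.
£1,689,000 × [1.65%·d + 4.7%·(365−d)] / 365 = £67,386.47
Solving gives d = 85, so the new rate took effect on 27 Mar 2030.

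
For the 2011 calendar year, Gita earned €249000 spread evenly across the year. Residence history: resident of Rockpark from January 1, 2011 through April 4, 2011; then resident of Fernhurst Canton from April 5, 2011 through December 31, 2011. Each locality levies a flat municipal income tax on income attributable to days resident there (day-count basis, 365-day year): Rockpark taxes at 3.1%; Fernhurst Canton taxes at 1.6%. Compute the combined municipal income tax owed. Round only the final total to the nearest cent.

€4945.89

Rockpark, January 1 – April 4, 2011: 94 days → €249000 × 3.1% × 94/365 = €1987.9068
Fernhurst Canton, April 5 – December 31, 2011: 271 days → €249000 × 1.6% × 271/365 = €2957.9836
Total = €4945.8904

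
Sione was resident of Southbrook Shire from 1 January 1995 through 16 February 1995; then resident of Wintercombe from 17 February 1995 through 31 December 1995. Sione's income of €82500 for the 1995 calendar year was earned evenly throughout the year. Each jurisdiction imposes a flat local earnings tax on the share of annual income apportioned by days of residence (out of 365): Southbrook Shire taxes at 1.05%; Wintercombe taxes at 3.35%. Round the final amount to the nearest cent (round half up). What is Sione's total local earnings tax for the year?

Southbrook Shire, 1 January – 16 February 1995: 47 days → €82500 × 1.05% × 47/365 = €111.5445
Wintercombe, 17 February – 31 December 1995: 318 days → €82500 × 3.35% × 318/365 = €2407.8699
Total = €2519.4144

€2519.41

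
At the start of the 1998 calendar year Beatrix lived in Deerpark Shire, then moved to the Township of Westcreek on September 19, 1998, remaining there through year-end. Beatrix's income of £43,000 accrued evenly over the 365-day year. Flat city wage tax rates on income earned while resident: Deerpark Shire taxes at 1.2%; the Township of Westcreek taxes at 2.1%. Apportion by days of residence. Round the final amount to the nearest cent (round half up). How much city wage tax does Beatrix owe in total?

Deerpark Shire, January 1 – September 18, 1998: 261 days → £43,000 × 1.2% × 261/365 = £368.9753
The Township of Westcreek, September 19 – December 31, 1998: 104 days → £43,000 × 2.1% × 104/365 = £257.2932
Total = £626.2685

£626.27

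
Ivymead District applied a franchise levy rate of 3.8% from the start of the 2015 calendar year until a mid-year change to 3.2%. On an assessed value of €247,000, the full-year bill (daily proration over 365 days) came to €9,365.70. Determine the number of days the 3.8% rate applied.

Let d = days at the first rate; then 365 − d days at the second rate.
€247,000 × [3.8%·d + 3.2%·(365−d)] / 365 = €9,365.70
Solving gives d = 360, so the new rate took effect on 27 Dec 2015.

360 days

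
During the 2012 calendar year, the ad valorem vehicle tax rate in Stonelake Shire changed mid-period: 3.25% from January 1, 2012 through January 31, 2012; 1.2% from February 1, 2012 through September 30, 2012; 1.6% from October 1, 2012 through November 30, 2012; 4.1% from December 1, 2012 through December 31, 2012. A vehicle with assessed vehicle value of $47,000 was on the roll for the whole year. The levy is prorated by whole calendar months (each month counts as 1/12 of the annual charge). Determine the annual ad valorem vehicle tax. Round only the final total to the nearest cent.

$789.21

January 1 – January 31, 2012: 1 month at 3.25% → $47,000 × 3.25% × 1/12 = $127.2917
February 1 – September 30, 2012: 8 months at 1.2% → $47,000 × 1.2% × 8/12 = $376.0000
October 1 – November 30, 2012: 2 months at 1.6% → $47,000 × 1.6% × 2/12 = $125.3333
December 1 – December 31, 2012: 1 month at 4.1% → $47,000 × 4.1% × 1/12 = $160.5833
Total = $789.2083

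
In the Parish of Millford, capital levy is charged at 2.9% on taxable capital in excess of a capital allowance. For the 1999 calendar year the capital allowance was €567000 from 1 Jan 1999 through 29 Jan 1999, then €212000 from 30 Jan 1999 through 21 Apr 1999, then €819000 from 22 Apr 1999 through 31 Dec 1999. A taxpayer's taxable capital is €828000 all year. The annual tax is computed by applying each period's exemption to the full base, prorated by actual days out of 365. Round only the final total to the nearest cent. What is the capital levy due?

€4796.28

1 Jan – 29 Jan 1999: 29 days, exemption €567000 → (€828000 − €567000) × 2.9% × 29/365 = €601.3726
30 Jan – 21 Apr 1999: 82 days, exemption €212000 → (€828000 − €212000) × 2.9% × 82/365 = €4013.2822
22 Apr – 31 Dec 1999: 254 days, exemption €819000 → (€828000 − €819000) × 2.9% × 254/365 = €181.6274
Total = €4796.2822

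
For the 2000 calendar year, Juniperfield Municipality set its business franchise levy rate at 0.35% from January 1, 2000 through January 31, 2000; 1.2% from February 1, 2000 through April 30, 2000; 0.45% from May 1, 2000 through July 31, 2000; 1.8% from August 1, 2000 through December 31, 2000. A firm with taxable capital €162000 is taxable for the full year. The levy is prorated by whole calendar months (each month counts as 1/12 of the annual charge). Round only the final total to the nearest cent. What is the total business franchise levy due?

January 1 – January 31, 2000: 1 month at 0.35% → €162000 × 0.35% × 1/12 = €47.2500
February 1 – April 30, 2000: 3 months at 1.2% → €162000 × 1.2% × 3/12 = €486.0000
May 1 – July 31, 2000: 3 months at 0.45% → €162000 × 0.45% × 3/12 = €182.2500
August 1 – December 31, 2000: 5 months at 1.8% → €162000 × 1.8% × 5/12 = €1215.0000
Total = €1930.5000

€1930.50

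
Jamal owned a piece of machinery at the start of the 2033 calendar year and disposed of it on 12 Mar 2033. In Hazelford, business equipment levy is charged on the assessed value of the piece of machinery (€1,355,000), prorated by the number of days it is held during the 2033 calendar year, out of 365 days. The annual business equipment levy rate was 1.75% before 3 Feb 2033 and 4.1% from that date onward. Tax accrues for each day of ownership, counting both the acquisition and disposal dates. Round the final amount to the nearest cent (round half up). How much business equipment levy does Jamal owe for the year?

1 Jan – 2 Feb 2033: 33 days at 1.75% → €1,355,000 × 1.75% × 33/365 = €2,143.8699
3 Feb – 12 Mar 2033: 38 days at 4.1% → €1,355,000 × 4.1% × 38/365 = €5,783.8082
Total = €7,927.6781

€7,927.68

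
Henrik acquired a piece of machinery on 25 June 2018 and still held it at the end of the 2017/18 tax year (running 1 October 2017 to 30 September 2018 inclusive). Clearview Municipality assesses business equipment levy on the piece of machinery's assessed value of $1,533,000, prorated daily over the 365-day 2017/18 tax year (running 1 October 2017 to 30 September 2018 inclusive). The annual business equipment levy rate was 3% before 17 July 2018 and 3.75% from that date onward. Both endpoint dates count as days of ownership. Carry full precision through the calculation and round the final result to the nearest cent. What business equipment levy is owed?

$14,742.00

25 June – 16 July 2018: 22 days at 3% → $1,533,000 × 3% × 22/365 = $2,772.0000
17 July – 30 September 2018: 76 days at 3.75% → $1,533,000 × 3.75% × 76/365 = $11,970.0000
Total = $14,742.0000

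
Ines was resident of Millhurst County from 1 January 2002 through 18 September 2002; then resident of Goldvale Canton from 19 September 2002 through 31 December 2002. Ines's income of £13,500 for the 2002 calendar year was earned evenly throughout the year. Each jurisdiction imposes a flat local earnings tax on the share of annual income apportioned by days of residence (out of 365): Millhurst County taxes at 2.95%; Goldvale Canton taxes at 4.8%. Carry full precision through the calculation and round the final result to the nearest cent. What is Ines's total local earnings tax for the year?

Millhurst County, 1 January – 18 September 2002: 261 days → £13,500 × 2.95% × 261/365 = £284.7760
Goldvale Canton, 19 September – 31 December 2002: 104 days → £13,500 × 4.8% × 104/365 = £184.6356
Total = £469.4116

£469.41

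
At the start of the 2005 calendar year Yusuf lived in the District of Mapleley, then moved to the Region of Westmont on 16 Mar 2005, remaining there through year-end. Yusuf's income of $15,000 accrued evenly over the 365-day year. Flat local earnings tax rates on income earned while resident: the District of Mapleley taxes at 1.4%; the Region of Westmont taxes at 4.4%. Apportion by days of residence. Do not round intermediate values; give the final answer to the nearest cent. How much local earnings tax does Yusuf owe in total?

The District of Mapleley, 1 Jan – 15 Mar 2005: 74 days → $15,000 × 1.4% × 74/365 = $42.5753
The Region of Westmont, 16 Mar – 31 Dec 2005: 291 days → $15,000 × 4.4% × 291/365 = $526.1918
Total = $568.7671

$568.77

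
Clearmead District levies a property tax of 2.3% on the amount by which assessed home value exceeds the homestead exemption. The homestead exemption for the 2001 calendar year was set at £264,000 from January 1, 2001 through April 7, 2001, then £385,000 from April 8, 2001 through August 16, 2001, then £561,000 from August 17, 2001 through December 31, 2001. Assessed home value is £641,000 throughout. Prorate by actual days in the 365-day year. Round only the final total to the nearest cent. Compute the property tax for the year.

£5,108.21

January 1 – April 7, 2001: 97 days, exemption £264,000 → (£641,000 − £264,000) × 2.3% × 97/365 = £2,304.3479
April 8 – August 16, 2001: 131 days, exemption £385,000 → (£641,000 − £385,000) × 2.3% × 131/365 = £2,113.2274
August 17 – December 31, 2001: 137 days, exemption £561,000 → (£641,000 − £561,000) × 2.3% × 137/365 = £690.6301
Total = £5,108.2055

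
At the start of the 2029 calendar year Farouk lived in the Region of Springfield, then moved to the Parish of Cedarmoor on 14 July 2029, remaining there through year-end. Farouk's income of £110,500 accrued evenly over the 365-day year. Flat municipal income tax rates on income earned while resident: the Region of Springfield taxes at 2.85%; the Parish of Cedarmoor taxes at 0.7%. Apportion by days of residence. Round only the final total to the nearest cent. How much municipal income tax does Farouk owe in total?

The Region of Springfield, 1 January – 13 July 2029: 194 days → £110,500 × 2.85% × 194/365 = £1,673.8479
The Parish of Cedarmoor, 14 July – 31 December 2029: 171 days → £110,500 × 0.7% × 171/365 = £362.3795
Total = £2,036.2274

£2,036.23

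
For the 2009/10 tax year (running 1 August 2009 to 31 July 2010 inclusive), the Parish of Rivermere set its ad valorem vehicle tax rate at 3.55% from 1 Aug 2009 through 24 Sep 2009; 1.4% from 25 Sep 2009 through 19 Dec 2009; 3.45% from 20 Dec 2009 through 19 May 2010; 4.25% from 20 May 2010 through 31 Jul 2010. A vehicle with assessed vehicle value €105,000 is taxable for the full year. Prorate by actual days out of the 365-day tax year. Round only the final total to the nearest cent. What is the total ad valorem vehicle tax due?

1 Aug – 24 Sep 2009: 55 days at 3.55% → €105,000 × 3.55% × 55/365 = €561.6781
25 Sep – 19 Dec 2009: 86 days at 1.4% → €105,000 × 1.4% × 86/365 = €346.3562
20 Dec 2009 – 19 May 2010: 151 days at 3.45% → €105,000 × 3.45% × 151/365 = €1,498.6233
20 May – 31 Jul 2010: 73 days at 4.25% → €105,000 × 4.25% × 73/365 = €892.5000
Total = €3,299.1575

€3,299.16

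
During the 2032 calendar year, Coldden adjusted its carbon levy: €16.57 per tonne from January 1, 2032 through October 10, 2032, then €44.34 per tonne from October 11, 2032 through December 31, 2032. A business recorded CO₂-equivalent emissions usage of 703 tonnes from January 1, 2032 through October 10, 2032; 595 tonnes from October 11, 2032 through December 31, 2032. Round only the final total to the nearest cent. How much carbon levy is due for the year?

€38,031.01

January 1 – October 10, 2032: 703 tonnes at €16.57/tonne → €11,648.71
October 11 – December 31, 2032: 595 tonnes at €44.34/tonne → €26,382.30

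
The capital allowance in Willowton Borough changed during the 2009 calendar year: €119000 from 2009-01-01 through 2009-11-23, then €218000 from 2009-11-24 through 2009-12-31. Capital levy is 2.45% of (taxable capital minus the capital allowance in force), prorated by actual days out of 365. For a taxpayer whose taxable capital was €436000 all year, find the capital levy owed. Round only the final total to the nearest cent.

€7513.98

2009-01-01 to 2009-11-23: 327 days, exemption €119000 → (€436000 − €119000) × 2.45% × 327/365 = €6957.9329
2009-11-24 to 2009-12-31: 38 days, exemption €218000 → (€436000 − €218000) × 2.45% × 38/365 = €556.0493
Total = €7513.9822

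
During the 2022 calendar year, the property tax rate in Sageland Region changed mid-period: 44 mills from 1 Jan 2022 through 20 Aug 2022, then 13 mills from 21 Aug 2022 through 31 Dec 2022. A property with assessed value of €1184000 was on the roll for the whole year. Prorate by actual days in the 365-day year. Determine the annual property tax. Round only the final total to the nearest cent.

1 Jan – 20 Aug 2022: 232 days at 44 mills → €1184000 × 4.4% × 232/365 = €33113.0740
21 Aug – 31 Dec 2022: 133 days at 13 mills → €1184000 × 1.3% × 133/365 = €5608.5918
Total = €38721.6658

€38721.67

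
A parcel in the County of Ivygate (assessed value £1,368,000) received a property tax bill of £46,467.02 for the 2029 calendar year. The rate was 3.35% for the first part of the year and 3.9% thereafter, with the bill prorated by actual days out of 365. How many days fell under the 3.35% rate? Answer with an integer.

334 days

Let d = days at the first rate; then 365 − d days at the second rate.
£1,368,000 × [3.35%·d + 3.9%·(365−d)] / 365 = £46,467.02
Solving gives d = 334, so the new rate took effect on December 1, 2029.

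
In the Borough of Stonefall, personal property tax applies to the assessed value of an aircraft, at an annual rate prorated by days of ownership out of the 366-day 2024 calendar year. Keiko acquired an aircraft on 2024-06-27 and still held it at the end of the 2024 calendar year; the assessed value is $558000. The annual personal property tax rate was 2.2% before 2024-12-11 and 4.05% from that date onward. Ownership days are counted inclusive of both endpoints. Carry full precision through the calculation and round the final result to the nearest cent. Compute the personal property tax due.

$6898.01

2024-06-27 to 2024-12-10: 167 days at 2.2% → $558000 × 2.2% × 167/366 = $5601.3443
2024-12-11 to 2024-12-31: 21 days at 4.05% → $558000 × 4.05% × 21/366 = $1296.6639
Total = $6898.0082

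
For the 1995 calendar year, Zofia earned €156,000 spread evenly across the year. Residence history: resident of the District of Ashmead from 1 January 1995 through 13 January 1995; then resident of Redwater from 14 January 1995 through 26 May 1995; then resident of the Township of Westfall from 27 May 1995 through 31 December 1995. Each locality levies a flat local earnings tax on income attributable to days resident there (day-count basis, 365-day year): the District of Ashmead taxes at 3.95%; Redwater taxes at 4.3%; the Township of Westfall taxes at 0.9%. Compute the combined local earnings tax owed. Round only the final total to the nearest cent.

€3,506.15

The District of Ashmead, 1 January – 13 January 1995: 13 days → €156,000 × 3.95% × 13/365 = €219.4685
Redwater, 14 January – 26 May 1995: 133 days → €156,000 × 4.3% × 133/365 = €2,444.2849
The Township of Westfall, 27 May – 31 December 1995: 219 days → €156,000 × 0.9% × 219/365 = €842.4000
Total = €3,506.1534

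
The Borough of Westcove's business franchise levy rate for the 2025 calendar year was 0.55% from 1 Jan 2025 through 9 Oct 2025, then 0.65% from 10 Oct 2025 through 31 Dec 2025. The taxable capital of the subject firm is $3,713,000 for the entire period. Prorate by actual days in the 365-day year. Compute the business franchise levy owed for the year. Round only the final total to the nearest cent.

$21,265.83

1 Jan – 9 Oct 2025: 282 days at 0.55% → $3,713,000 × 0.55% × 282/365 = $15,777.7068
10 Oct – 31 Dec 2025: 83 days at 0.65% → $3,713,000 × 0.65% × 83/365 = $5,488.1192
Total = $21,265.8260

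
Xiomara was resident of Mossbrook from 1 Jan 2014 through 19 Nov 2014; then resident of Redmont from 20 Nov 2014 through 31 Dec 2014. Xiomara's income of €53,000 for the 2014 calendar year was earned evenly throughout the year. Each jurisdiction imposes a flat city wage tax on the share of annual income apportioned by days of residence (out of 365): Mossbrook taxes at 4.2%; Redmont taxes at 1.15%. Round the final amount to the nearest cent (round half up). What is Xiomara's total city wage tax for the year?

€2,039.99

Mossbrook, 1 Jan – 19 Nov 2014: 323 days → €53,000 × 4.2% × 323/365 = €1,969.8575
Redmont, 20 Nov – 31 Dec 2014: 42 days → €53,000 × 1.15% × 42/365 = €70.1342
Total = €2,039.9918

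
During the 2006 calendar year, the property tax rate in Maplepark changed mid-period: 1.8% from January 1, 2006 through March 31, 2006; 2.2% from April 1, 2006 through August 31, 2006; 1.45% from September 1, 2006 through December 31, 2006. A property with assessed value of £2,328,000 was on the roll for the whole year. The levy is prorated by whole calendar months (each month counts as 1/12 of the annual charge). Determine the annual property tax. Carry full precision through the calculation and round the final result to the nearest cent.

January 1 – March 31, 2006: 3 months at 1.8% → £2,328,000 × 1.8% × 3/12 = £10,476.0000
April 1 – August 31, 2006: 5 months at 2.2% → £2,328,000 × 2.2% × 5/12 = £21,340.0000
September 1 – December 31, 2006: 4 months at 1.45% → £2,328,000 × 1.45% × 4/12 = £11,252.0000
Total = £43,068.0000

£43,068.00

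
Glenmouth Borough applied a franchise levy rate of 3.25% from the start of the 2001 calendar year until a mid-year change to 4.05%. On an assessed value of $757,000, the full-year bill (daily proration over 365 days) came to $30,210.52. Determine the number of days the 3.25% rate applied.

Let d = days at the first rate; then 365 − d days at the second rate.
$757,000 × [3.25%·d + 4.05%·(365−d)] / 365 = $30,210.52
Solving gives d = 27, so the new rate took effect on 28 Jan 2001.

27 days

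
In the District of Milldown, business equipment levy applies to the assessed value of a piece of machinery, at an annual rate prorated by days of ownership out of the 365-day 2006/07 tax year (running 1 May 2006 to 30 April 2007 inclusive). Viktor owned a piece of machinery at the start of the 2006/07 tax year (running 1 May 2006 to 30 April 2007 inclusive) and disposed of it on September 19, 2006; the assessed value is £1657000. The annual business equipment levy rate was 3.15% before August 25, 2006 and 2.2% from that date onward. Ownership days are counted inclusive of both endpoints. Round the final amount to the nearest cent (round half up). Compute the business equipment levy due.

May 1 – August 24, 2006: 116 days at 3.15% → £1657000 × 3.15% × 116/365 = £16588.1589
August 25 – September 19, 2006: 26 days at 2.2% → £1657000 × 2.2% × 26/365 = £2596.7233
Total = £19184.8822

£19184.88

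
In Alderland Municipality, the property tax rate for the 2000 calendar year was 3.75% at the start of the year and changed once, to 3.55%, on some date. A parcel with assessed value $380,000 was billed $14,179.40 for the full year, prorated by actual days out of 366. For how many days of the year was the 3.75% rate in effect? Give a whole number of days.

332 days

Let d = days at the first rate; then 366 − d days at the second rate.
$380,000 × [3.75%·d + 3.55%·(366−d)] / 366 = $14,179.40
Solving gives d = 332, so the new rate took effect on November 28, 2000.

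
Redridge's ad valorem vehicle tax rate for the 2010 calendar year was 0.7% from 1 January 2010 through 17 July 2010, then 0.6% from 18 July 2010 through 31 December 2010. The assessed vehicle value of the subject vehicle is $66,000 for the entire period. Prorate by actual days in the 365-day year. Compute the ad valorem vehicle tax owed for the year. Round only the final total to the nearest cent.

$431.80

1 January – 17 July 2010: 198 days at 0.7% → $66,000 × 0.7% × 198/365 = $250.6192
18 July – 31 December 2010: 167 days at 0.6% → $66,000 × 0.6% × 167/365 = $181.1836
Total = $431.8027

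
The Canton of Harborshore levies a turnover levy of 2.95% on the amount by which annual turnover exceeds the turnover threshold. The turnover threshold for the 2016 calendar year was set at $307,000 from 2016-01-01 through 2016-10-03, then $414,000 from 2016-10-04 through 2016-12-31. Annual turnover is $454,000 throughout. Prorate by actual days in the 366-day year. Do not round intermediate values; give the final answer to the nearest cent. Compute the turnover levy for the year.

$3,568.94

2016-01-01 to 2016-10-03: 277 days, exemption $307,000 → ($454,000 − $307,000) × 2.95% × 277/366 = $3,281.9959
2016-10-04 to 2016-12-31: 89 days, exemption $414,000 → ($454,000 − $414,000) × 2.95% × 89/366 = $286.9399
Total = $3,568.9358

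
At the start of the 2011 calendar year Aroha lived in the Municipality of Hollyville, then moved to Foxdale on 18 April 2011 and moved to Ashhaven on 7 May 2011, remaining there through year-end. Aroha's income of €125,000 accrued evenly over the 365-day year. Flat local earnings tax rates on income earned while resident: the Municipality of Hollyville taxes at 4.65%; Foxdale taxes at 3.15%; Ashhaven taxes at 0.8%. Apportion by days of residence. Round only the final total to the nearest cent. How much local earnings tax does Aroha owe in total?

The Municipality of Hollyville, 1 January – 17 April 2011: 107 days → €125,000 × 4.65% × 107/365 = €1,703.9384
Foxdale, 18 April – 6 May 2011: 19 days → €125,000 × 3.15% × 19/365 = €204.9658
Ashhaven, 7 May – 31 December 2011: 239 days → €125,000 × 0.8% × 239/365 = €654.7945
Total = €2,563.6986

€2,563.70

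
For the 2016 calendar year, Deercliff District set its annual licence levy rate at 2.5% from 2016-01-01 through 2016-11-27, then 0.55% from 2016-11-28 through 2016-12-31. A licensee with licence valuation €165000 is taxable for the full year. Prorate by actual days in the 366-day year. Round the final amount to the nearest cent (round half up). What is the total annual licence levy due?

€3826.11

2016-01-01 to 2016-11-27: 332 days at 2.5% → €165000 × 2.5% × 332/366 = €3741.8033
2016-11-28 to 2016-12-31: 34 days at 0.55% → €165000 × 0.55% × 34/366 = €84.3033
Total = €3826.1066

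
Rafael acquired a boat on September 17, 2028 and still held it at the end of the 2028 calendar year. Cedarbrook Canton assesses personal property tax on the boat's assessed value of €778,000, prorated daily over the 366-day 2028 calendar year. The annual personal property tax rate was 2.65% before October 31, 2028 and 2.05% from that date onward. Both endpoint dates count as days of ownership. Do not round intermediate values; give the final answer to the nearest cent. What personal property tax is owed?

September 17 – October 30, 2028: 44 days at 2.65% → €778,000 × 2.65% × 44/366 = €2,478.5464
October 31 – December 31, 2028: 62 days at 2.05% → €778,000 × 2.05% × 62/366 = €2,701.7432
Total = €5,180.2896

€5,180.29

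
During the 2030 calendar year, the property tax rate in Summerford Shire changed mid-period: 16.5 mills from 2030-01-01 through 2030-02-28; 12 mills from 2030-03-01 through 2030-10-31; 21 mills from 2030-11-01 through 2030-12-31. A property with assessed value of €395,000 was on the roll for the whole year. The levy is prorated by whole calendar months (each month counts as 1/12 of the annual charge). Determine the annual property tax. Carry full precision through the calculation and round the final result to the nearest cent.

€5,628.75

2030-01-01 to 2030-02-28: 2 months at 16.5 mills → €395,000 × 1.65% × 2/12 = €1,086.2500
2030-03-01 to 2030-10-31: 8 months at 12 mills → €395,000 × 1.2% × 8/12 = €3,160.0000
2030-11-01 to 2030-12-31: 2 months at 21 mills → €395,000 × 2.1% × 2/12 = €1,382.5000
Total = €5,628.7500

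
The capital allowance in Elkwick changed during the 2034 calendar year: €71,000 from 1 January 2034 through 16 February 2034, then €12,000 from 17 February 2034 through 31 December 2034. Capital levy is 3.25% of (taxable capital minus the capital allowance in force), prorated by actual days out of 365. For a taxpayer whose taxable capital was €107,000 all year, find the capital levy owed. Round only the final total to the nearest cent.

1 January – 16 February 2034: 47 days, exemption €71,000 → (€107,000 − €71,000) × 3.25% × 47/365 = €150.6575
17 February – 31 December 2034: 318 days, exemption €12,000 → (€107,000 − €12,000) × 3.25% × 318/365 = €2,689.9315
Total = €2,840.5890

€2,840.59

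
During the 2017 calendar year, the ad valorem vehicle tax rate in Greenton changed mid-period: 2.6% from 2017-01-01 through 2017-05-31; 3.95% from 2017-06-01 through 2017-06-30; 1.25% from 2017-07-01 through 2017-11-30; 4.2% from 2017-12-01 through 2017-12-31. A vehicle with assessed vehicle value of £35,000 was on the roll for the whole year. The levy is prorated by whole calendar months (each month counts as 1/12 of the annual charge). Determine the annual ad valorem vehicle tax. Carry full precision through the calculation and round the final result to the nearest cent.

£799.17

2017-01-01 to 2017-05-31: 5 months at 2.6% → £35,000 × 2.6% × 5/12 = £379.1667
2017-06-01 to 2017-06-30: 1 month at 3.95% → £35,000 × 3.95% × 1/12 = £115.2083
2017-07-01 to 2017-11-30: 5 months at 1.25% → £35,000 × 1.25% × 5/12 = £182.2917
2017-12-01 to 2017-12-31: 1 month at 4.2% → £35,000 × 4.2% × 1/12 = £122.5000
Total = £799.1667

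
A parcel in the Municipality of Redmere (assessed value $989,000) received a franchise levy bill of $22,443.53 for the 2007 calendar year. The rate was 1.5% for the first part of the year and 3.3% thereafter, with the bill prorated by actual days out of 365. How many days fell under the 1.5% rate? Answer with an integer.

209 days

Let d = days at the first rate; then 365 − d days at the second rate.
$989,000 × [1.5%·d + 3.3%·(365−d)] / 365 = $22,443.53
Solving gives d = 209, so the new rate took effect on July 29, 2007.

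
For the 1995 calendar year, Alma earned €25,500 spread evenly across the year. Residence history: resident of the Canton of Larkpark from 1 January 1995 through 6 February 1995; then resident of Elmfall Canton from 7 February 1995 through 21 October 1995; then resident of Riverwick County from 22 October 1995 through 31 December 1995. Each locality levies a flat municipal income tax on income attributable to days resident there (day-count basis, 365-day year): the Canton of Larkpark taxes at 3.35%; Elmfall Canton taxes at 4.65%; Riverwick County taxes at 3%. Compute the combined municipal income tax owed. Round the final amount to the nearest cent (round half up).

€1,070.30

The Canton of Larkpark, 1 January – 6 February 1995: 37 days → €25,500 × 3.35% × 37/365 = €86.5952
Elmfall Canton, 7 February – 21 October 1995: 257 days → €25,500 × 4.65% × 257/365 = €834.8979
Riverwick County, 22 October – 31 December 1995: 71 days → €25,500 × 3% × 71/365 = €148.8082
Total = €1,070.3014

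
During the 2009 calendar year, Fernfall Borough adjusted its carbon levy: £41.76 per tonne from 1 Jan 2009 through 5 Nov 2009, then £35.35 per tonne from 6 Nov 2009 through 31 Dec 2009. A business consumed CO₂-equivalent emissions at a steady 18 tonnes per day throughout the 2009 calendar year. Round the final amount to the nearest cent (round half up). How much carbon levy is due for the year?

£267,901.92

1 Jan – 5 Nov 2009: 309 days × 18 tonnes/day = 5,562 tonnes at £41.76/tonne → £232,269.12
6 Nov – 31 Dec 2009: 56 days × 18 tonnes/day = 1,008 tonnes at £35.35/tonne → £35,632.80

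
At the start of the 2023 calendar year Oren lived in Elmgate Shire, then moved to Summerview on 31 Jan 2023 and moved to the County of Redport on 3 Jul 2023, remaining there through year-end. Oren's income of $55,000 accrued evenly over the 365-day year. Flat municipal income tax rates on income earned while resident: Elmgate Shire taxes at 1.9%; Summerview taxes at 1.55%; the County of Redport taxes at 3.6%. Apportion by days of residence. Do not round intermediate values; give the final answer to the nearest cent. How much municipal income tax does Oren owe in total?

Elmgate Shire, 1 Jan – 30 Jan 2023: 30 days → $55,000 × 1.9% × 30/365 = $85.8904
Summerview, 31 Jan – 2 Jul 2023: 153 days → $55,000 × 1.55% × 153/365 = $357.3493
The County of Redport, 3 Jul – 31 Dec 2023: 182 days → $55,000 × 3.6% × 182/365 = $987.2877
Total = $1,430.5274

$1,430.53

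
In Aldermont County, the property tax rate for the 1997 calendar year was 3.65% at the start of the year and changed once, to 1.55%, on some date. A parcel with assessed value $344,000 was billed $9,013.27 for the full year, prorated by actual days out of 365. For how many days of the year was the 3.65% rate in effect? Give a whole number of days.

186 days

Let d = days at the first rate; then 365 − d days at the second rate.
$344,000 × [3.65%·d + 1.55%·(365−d)] / 365 = $9,013.27
Solving gives d = 186, so the new rate took effect on 6 July 1997.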